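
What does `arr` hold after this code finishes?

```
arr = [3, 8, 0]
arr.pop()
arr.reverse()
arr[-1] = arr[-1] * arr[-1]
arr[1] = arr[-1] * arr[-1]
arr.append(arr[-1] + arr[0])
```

[8, 81, 89]

pop() removes 0 → [3, 8]
reverse → [8, 3]
arr[-1] = arr[-1]*arr[-1] = 3*3 = 9 → [8, 9]
arr[1] = arr[-1]*arr[-1] = 9*9 = 81 → [8, 81]
append arr[-1]+arr[0] = 81+8 = 89 → [8, 81, 89]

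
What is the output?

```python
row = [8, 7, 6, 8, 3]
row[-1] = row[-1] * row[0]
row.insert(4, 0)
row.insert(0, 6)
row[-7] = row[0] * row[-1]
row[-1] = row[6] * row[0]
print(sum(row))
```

row[-1] = row[-1]*row[0] = 3*8 = 24 → [8, 7, 6, 8, 24]
insert 0 at 4 → [8, 7, 6, 8, 0, 24]
insert 6 at 0 → [6, 8, 7, 6, 8, 0, 24]
row[-7] = row[0]*row[-1] = 6*24 = 144 → [144, 8, 7, 6, 8, 0, 24]
row[-1] = row[6]*row[0] = 24*144 = 3456 → [144, 8, 7, 6, 8, 0, 3456]
sum = 3629

3629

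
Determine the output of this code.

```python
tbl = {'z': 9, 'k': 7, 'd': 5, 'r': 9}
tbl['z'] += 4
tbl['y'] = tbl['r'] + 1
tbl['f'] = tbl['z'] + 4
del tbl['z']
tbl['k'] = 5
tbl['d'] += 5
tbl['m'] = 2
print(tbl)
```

tbl['z'] = 9+4 = 13 → {'z': 13, 'k': 7, 'd': 5, 'r': 9}
tbl['y'] = tbl['r']+1 = 10 → {'z': 13, 'k': 7, 'd': 5, 'r': 9, 'y': 10}
tbl['f'] = tbl['z']+4 = 17 → {'z': 13, 'k': 7, 'd': 5, 'r': 9, 'y': 10, 'f': 17}
del 'z' → {'k': 7, 'd': 5, 'r': 9, 'y': 10, 'f': 17}
tbl['k'] = 5 → {'k': 5, 'd': 5, 'r': 9, 'y': 10, 'f': 17}
tbl['d'] = 5+5 = 10 → {'k': 5, 'd': 10, 'r': 9, 'y': 10, 'f': 17}
tbl['m'] = 2 → {'k': 5, 'd': 10, 'r': 9, 'y': 10, 'f': 17, 'm': 2}

{'k': 5, 'd': 10, 'r': 9, 'y': 10, 'f': 17, 'm': 2}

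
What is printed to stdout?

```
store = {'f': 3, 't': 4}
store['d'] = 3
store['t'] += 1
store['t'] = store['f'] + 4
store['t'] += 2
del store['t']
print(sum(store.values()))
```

store['d'] = 3 → {'f': 3, 't': 4, 'd': 3}
store['t'] = 4+1 = 5 → {'f': 3, 't': 5, 'd': 3}
store['t'] = store['f']+4 = 7 → {'f': 3, 't': 7, 'd': 3}
store['t'] = 7+2 = 9 → {'f': 3, 't': 9, 'd': 3}
del 't' → {'f': 3, 'd': 3}
sum of values = 6

6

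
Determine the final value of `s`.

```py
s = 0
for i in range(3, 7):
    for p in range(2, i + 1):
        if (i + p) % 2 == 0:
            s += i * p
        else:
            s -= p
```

i=3,p=2: odd sum, s = 0-2 = -2
i=3,p=3: even sum, s = (-2)+9 = 7
i=4,p=2: even sum, s = 7+8 = 15
i=4,p=3: odd sum, s = 15-3 = 12
i=4,p=4: even sum, s = 12+16 = 28
i=5,p=2: odd sum, s = 28-2 = 26
i=5,p=3: even sum, s = 26+15 = 41
i=5,p=4: odd sum, s = 41-4 = 37
i=5,p=5: even sum, s = 37+25 = 62
i=6,p=2: even sum, s = 62+12 = 74
i=6,p=3: odd sum, s = 74-3 = 71
i=6,p=4: even sum, s = 71+24 = 95
i=6,p=5: odd sum, s = 95-5 = 90
i=6,p=6: even sum, s = 90+36 = 126

126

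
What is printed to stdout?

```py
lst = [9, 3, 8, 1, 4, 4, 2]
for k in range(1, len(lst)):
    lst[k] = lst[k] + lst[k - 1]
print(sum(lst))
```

k=1: lst[1] = 3+9 = 12 → [9, 12, 8, 1, 4, 4, 2]
k=2: lst[2] = 8+12 = 20 → [9, 12, 20, 1, 4, 4, 2]
k=3: lst[3] = 1+20 = 21 → [9, 12, 20, 21, 4, 4, 2]
k=4: lst[4] = 4+21 = 25 → [9, 12, 20, 21, 25, 4, 2]
k=5: lst[5] = 4+25 = 29 → [9, 12, 20, 21, 25, 29, 2]
k=6: lst[6] = 2+29 = 31 → [9, 12, 20, 21, 25, 29, 31]
sum = 147

147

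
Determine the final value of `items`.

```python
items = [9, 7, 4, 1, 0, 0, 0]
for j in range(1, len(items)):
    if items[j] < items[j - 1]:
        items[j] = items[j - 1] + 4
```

j=1: 7<9, items[1] = 9+4 = 13 → [9, 13, 4, 1, 0, 0, 0]
j=2: 4<13, items[2] = 13+4 = 17 → [9, 13, 17, 1, 0, 0, 0]
j=3: 1<17, items[3] = 17+4 = 21 → [9, 13, 17, 21, 0, 0, 0]
j=4: 0<21, items[4] = 21+4 = 25 → [9, 13, 17, 21, 25, 0, 0]
j=5: 0<25, items[5] = 25+4 = 29 → [9, 13, 17, 21, 25, 29, 0]
j=6: 0<29, items[6] = 29+4 = 33 → [9, 13, 17, 21, 25, 29, 33]

[9, 13, 17, 21, 25, 29, 33]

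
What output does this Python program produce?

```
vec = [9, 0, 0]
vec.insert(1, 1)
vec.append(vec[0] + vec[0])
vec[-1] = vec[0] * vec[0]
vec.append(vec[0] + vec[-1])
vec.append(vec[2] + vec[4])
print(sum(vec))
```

262

insert 1 at 1 → [9, 1, 0, 0]
append vec[0]+vec[0] = 9+9 = 18 → [9, 1, 0, 0, 18]
vec[-1] = vec[0]*vec[0] = 9*9 = 81 → [9, 1, 0, 0, 81]
append vec[0]+vec[-1] = 9+81 = 90 → [9, 1, 0, 0, 81, 90]
append vec[2]+vec[4] = 0+81 = 81 → [9, 1, 0, 0, 81, 90, 81]
sum = 262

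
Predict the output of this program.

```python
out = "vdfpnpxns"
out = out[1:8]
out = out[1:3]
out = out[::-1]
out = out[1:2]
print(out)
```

slice [1:8] → 'dfpnpxn'
slice [1:3] → 'fp'
reverse → 'pf'
slice [1:2] → 'f'

f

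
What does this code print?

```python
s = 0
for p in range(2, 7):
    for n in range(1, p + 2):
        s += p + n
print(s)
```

p=2,n=1: s = 0+3 = 3
p=2,n=2: s = 3+4 = 7
p=2,n=3: s = 7+5 = 12
p=3,n=1: s = 12+4 = 16
p=3,n=2: s = 16+5 = 21
p=3,n=3: s = 21+6 = 27
p=3,n=4: s = 27+7 = 34
p=4,n=1: s = 34+5 = 39
p=4,n=2: s = 39+6 = 45
p=4,n=3: s = 45+7 = 52
p=4,n=4: s = 52+8 = 60
p=4,n=5: s = 60+9 = 69
p=5,n=1: s = 69+6 = 75
p=5,n=2: s = 75+7 = 82
p=5,n=3: s = 82+8 = 90
p=5,n=4: s = 90+9 = 99
p=5,n=5: s = 99+10 = 109
p=5,n=6: s = 109+11 = 120
p=6,n=1: s = 120+7 = 127
p=6,n=2: s = 127+8 = 135
p=6,n=3: s = 135+9 = 144
p=6,n=4: s = 144+10 = 154
p=6,n=5: s = 154+11 = 165
p=6,n=6: s = 165+12 = 177
p=6,n=7: s = 177+13 = 190

190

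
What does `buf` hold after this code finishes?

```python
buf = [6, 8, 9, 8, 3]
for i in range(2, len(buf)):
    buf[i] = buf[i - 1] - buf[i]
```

[6, 8, -1, -9, -12]

i=2: buf[2] = 8-9 = -1 → [6, 8, -1, 8, 3]
i=3: buf[3] = (-1)-8 = -9 → [6, 8, -1, -9, 3]
i=4: buf[4] = (-9)-3 = -12 → [6, 8, -1, -9, -12]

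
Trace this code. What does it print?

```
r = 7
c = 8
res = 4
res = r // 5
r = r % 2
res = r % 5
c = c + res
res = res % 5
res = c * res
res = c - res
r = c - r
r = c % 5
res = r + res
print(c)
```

9

res = 7//5 = 1
r = 7%2 = 1
res = 1%5 = 1
c = 8+1 = 9
res = 1%5 = 1
res = 9*1 = 9
res = 9-9 = 0
r = 9-1 = 8
r = 9%5 = 4
res = 4+0 = 4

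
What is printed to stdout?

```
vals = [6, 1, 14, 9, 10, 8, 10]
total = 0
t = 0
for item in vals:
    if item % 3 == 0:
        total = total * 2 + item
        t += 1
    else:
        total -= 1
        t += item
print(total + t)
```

59

item=6: %3==0, total = 0*2+6 = 6; t=1
item=1: not %3==0, total = 6-1 = 5; t=2
item=14: not %3==0, total = 5-1 = 4; t=16
item=9: %3==0, total = 4*2+9 = 17; t=17
item=10: not %3==0, total = 17-1 = 16; t=27
item=8: not %3==0, total = 16-1 = 15; t=35
item=10: not %3==0, total = 15-1 = 14; t=45
total+t = 14+45 = 59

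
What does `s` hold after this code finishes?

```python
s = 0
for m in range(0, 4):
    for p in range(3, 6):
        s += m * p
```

m=0,p=3: s = 0+0 = 0
m=0,p=4: s = 0+0 = 0
m=0,p=5: s = 0+0 = 0
m=1,p=3: s = 0+3 = 3
m=1,p=4: s = 3+4 = 7
m=1,p=5: s = 7+5 = 12
m=2,p=3: s = 12+6 = 18
m=2,p=4: s = 18+8 = 26
m=2,p=5: s = 26+10 = 36
m=3,p=3: s = 36+9 = 45
m=3,p=4: s = 45+12 = 57
m=3,p=5: s = 57+15 = 72

72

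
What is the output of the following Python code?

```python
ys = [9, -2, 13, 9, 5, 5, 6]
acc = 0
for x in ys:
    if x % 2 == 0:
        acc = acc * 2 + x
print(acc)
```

2

x=9: not even
x=-2: even, acc = 0*2+(-2) = -2
x=13: not even
x=9: not even
x=5: not even
x=5: not even
x=6: even, acc = (-2)*2+6 = 2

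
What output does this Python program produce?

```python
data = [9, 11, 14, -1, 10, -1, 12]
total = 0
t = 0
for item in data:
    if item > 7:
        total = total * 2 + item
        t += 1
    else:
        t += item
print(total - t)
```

item=9: >7, total = 0*2+9 = 9; t=1
item=11: >7, total = 9*2+11 = 29; t=2
item=14: >7, total = 29*2+14 = 72; t=3
item=-1: not >7; t=2
item=10: >7, total = 72*2+10 = 154; t=3
item=-1: not >7; t=2
item=12: >7, total = 154*2+12 = 320; t=3
total-t = 320-3 = 317

317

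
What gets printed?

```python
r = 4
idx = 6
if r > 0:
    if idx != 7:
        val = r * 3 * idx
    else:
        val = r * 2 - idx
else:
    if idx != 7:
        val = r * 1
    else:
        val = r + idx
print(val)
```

72

r=4, idx=6
r > 0 is True; idx != 7 is True
→ val = r * 3 * idx = 72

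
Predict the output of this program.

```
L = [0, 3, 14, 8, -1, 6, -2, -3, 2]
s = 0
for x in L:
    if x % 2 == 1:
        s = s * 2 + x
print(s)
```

7

x=0: not odd
x=3: odd, s = 0*2+3 = 3
x=14: not odd
x=8: not odd
x=-1: odd, s = 3*2+(-1) = 5
x=6: not odd
x=-2: not odd
x=-3: odd, s = 5*2+(-3) = 7
x=2: not odd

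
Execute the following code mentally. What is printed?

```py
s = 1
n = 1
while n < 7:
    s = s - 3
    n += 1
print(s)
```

-17

n=1: s = 1-3 = -2
n=2: s = (-2)-3 = -5
n=3: s = (-5)-3 = -8
n=4: s = (-8)-3 = -11
n=5: s = (-11)-3 = -14
n=6: s = (-14)-3 = -17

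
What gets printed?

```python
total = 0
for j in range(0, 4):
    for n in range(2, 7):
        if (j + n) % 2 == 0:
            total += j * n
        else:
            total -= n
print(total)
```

16

j=0,n=2: even sum, total = 0+0 = 0
j=0,n=3: odd sum, total = 0-3 = -3
j=0,n=4: even sum, total = (-3)+0 = -3
j=0,n=5: odd sum, total = (-3)-5 = -8
j=0,n=6: even sum, total = (-8)+0 = -8
j=1,n=2: odd sum, total = (-8)-2 = -10
j=1,n=3: even sum, total = (-10)+3 = -7
j=1,n=4: odd sum, total = (-7)-4 = -11
j=1,n=5: even sum, total = (-11)+5 = -6
j=1,n=6: odd sum, total = (-6)-6 = -12
j=2,n=2: even sum, total = (-12)+4 = -8
j=2,n=3: odd sum, total = (-8)-3 = -11
j=2,n=4: even sum, total = (-11)+8 = -3
j=2,n=5: odd sum, total = (-3)-5 = -8
j=2,n=6: even sum, total = (-8)+12 = 4
j=3,n=2: odd sum, total = 4-2 = 2
j=3,n=3: even sum, total = 2+9 = 11
j=3,n=4: odd sum, total = 11-4 = 7
j=3,n=5: even sum, total = 7+15 = 22
j=3,n=6: odd sum, total = 22-6 = 16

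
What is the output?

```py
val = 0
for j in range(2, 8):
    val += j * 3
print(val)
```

j=2: val = 0+2*3 = 6
j=3: val = 6+3*3 = 15
j=4: val = 15+4*3 = 27
j=5: val = 27+5*3 = 42
j=6: val = 42+6*3 = 60
j=7: val = 60+7*3 = 81

81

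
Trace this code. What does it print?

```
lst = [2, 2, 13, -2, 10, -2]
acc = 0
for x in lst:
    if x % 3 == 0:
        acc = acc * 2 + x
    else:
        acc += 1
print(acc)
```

x=2: not %3==0, acc = 0+1 = 1
x=2: not %3==0, acc = 1+1 = 2
x=13: not %3==0, acc = 2+1 = 3
x=-2: not %3==0, acc = 3+1 = 4
x=10: not %3==0, acc = 4+1 = 5
x=-2: not %3==0, acc = 5+1 = 6

6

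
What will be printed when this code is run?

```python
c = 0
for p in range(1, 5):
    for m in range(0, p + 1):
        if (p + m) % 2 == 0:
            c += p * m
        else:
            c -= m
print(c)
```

34

p=1,m=0: odd sum, c = 0-0 = 0
p=1,m=1: even sum, c = 0+1 = 1
p=2,m=0: even sum, c = 1+0 = 1
p=2,m=1: odd sum, c = 1-1 = 0
p=2,m=2: even sum, c = 0+4 = 4
p=3,m=0: odd sum, c = 4-0 = 4
p=3,m=1: even sum, c = 4+3 = 7
p=3,m=2: odd sum, c = 7-2 = 5
p=3,m=3: even sum, c = 5+9 = 14
p=4,m=0: even sum, c = 14+0 = 14
p=4,m=1: odd sum, c = 14-1 = 13
p=4,m=2: even sum, c = 13+8 = 21
p=4,m=3: odd sum, c = 21-3 = 18
p=4,m=4: even sum, c = 18+16 = 34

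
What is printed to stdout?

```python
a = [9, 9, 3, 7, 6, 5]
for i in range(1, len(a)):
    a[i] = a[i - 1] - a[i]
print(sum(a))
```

-41

i=1: a[1] = 9-9 = 0 → [9, 0, 3, 7, 6, 5]
i=2: a[2] = 0-3 = -3 → [9, 0, -3, 7, 6, 5]
i=3: a[3] = (-3)-7 = -10 → [9, 0, -3, -10, 6, 5]
i=4: a[4] = (-10)-6 = -16 → [9, 0, -3, -10, -16, 5]
i=5: a[5] = (-16)-5 = -21 → [9, 0, -3, -10, -16, -21]
sum = -41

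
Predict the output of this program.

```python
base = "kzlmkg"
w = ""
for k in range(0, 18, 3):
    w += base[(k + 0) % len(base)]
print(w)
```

k=0: add base[0]='k' → 'k'
k=3: add base[3]='m' → 'km'
k=6: add base[0]='k' → 'kmk'
k=9: add base[3]='m' → 'kmkm'
k=12: add base[0]='k' → 'kmkmk'
k=15: add base[3]='m' → 'kmkmkm'

kmkmkm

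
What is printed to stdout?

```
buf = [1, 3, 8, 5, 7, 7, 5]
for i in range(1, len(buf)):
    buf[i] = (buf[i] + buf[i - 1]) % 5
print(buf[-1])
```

i=1: buf[1] = (3+1)%5 = 4 → [1, 4, 8, 5, 7, 7, 5]
i=2: buf[2] = (8+4)%5 = 2 → [1, 4, 2, 5, 7, 7, 5]
i=3: buf[3] = (5+2)%5 = 2 → [1, 4, 2, 2, 7, 7, 5]
i=4: buf[4] = (7+2)%5 = 4 → [1, 4, 2, 2, 4, 7, 5]
i=5: buf[5] = (7+4)%5 = 1 → [1, 4, 2, 2, 4, 1, 5]
i=6: buf[6] = (5+1)%5 = 1 → [1, 4, 2, 2, 4, 1, 1]

1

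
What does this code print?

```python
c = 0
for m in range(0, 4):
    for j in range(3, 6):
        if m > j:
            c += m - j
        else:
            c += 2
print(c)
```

24

m=0,j=3: not 0>3, c = 0+2 = 2
m=0,j=4: not 0>4, c = 2+2 = 4
m=0,j=5: not 0>5, c = 4+2 = 6
m=1,j=3: not 1>3, c = 6+2 = 8
m=1,j=4: not 1>4, c = 8+2 = 10
m=1,j=5: not 1>5, c = 10+2 = 12
m=2,j=3: not 2>3, c = 12+2 = 14
m=2,j=4: not 2>4, c = 14+2 = 16
m=2,j=5: not 2>5, c = 16+2 = 18
m=3,j=3: not 3>3, c = 18+2 = 20
m=3,j=4: not 3>4, c = 20+2 = 22
m=3,j=5: not 3>5, c = 22+2 = 24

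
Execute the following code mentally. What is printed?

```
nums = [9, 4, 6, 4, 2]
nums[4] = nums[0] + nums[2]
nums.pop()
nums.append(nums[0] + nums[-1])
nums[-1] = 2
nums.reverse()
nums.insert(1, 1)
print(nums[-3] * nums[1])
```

nums[4] = nums[0]+nums[2] = 9+6 = 15 → [9, 4, 6, 4, 15]
pop() removes 15 → [9, 4, 6, 4]
append nums[0]+nums[-1] = 9+4 = 13 → [9, 4, 6, 4, 13]
nums[-1] = 2 → [9, 4, 6, 4, 2]
reverse → [2, 4, 6, 4, 9]
insert 1 at 1 → [2, 1, 4, 6, 4, 9]
nums[-3]*nums[1] = 6*1 = 6

6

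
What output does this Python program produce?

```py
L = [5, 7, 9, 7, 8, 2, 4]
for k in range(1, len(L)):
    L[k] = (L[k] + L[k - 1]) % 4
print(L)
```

k=1: L[1] = (7+5)%4 = 0 → [5, 0, 9, 7, 8, 2, 4]
k=2: L[2] = (9+0)%4 = 1 → [5, 0, 1, 7, 8, 2, 4]
k=3: L[3] = (7+1)%4 = 0 → [5, 0, 1, 0, 8, 2, 4]
k=4: L[4] = (8+0)%4 = 0 → [5, 0, 1, 0, 0, 2, 4]
k=5: L[5] = (2+0)%4 = 2 → [5, 0, 1, 0, 0, 2, 4]
k=6: L[6] = (4+2)%4 = 2 → [5, 0, 1, 0, 0, 2, 2]

[5, 0, 1, 0, 0, 2, 2]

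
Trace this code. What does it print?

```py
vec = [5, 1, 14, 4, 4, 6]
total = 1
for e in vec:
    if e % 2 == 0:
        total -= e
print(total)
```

-27

e=5: not even
e=1: not even
e=14: even, total = 1-14 = -13
e=4: even, total = (-13)-4 = -17
e=4: even, total = (-17)-4 = -21
e=6: even, total = (-21)-6 = -27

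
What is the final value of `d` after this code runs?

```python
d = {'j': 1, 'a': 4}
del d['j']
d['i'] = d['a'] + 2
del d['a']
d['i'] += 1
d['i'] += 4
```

{'i': 11}

del 'j' → {'a': 4}
d['i'] = d['a']+2 = 6 → {'a': 4, 'i': 6}
del 'a' → {'i': 6}
d['i'] = 6+1 = 7 → {'i': 7}
d['i'] = 7+4 = 11 → {'i': 11}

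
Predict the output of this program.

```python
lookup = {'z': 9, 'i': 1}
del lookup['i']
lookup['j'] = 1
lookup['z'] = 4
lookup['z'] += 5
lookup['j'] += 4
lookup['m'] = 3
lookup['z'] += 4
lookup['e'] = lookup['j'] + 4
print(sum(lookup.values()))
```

30

del 'i' → {'z': 9}
lookup['j'] = 1 → {'z': 9, 'j': 1}
lookup['z'] = 4 → {'z': 4, 'j': 1}
lookup['z'] = 4+5 = 9 → {'z': 9, 'j': 1}
lookup['j'] = 1+4 = 5 → {'z': 9, 'j': 5}
lookup['m'] = 3 → {'z': 9, 'j': 5, 'm': 3}
lookup['z'] = 9+4 = 13 → {'z': 13, 'j': 5, 'm': 3}
lookup['e'] = lookup['j']+4 = 9 → {'z': 13, 'j': 5, 'm': 3, 'e': 9}
sum of values = 30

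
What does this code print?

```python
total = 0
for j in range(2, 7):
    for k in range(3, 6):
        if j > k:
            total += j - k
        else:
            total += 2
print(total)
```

28

j=2,k=3: not 2>3, total = 0+2 = 2
j=2,k=4: not 2>4, total = 2+2 = 4
j=2,k=5: not 2>5, total = 4+2 = 6
j=3,k=3: not 3>3, total = 6+2 = 8
j=3,k=4: not 3>4, total = 8+2 = 10
j=3,k=5: not 3>5, total = 10+2 = 12
j=4,k=3: 4>3, total = 12+1 = 13
j=4,k=4: not 4>4, total = 13+2 = 15
j=4,k=5: not 4>5, total = 15+2 = 17
j=5,k=3: 5>3, total = 17+2 = 19
j=5,k=4: 5>4, total = 19+1 = 20
j=5,k=5: not 5>5, total = 20+2 = 22
j=6,k=3: 6>3, total = 22+3 = 25
j=6,k=4: 6>4, total = 25+2 = 27
j=6,k=5: 6>5, total = 27+1 = 28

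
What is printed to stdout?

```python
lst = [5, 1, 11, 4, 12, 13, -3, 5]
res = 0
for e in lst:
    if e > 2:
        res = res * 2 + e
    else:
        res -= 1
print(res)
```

413

e=5: >2, res = 0*2+5 = 5
e=1: not >2, res = 5-1 = 4
e=11: >2, res = 4*2+11 = 19
e=4: >2, res = 19*2+4 = 42
e=12: >2, res = 42*2+12 = 96
e=13: >2, res = 96*2+13 = 205
e=-3: not >2, res = 205-1 = 204
e=5: >2, res = 204*2+5 = 413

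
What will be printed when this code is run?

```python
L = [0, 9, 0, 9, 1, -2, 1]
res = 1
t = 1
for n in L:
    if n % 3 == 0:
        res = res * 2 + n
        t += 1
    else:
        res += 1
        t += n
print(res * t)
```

320

n=0: %3==0, res = 1*2+0 = 2; t=2
n=9: %3==0, res = 2*2+9 = 13; t=3
n=0: %3==0, res = 13*2+0 = 26; t=4
n=9: %3==0, res = 26*2+9 = 61; t=5
n=1: not %3==0, res = 61+1 = 62; t=6
n=-2: not %3==0, res = 62+1 = 63; t=4
n=1: not %3==0, res = 63+1 = 64; t=5
res*t = 64*5 = 320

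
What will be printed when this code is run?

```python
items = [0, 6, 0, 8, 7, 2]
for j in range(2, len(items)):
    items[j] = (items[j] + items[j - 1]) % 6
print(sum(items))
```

j=2: items[2] = (0+6)%6 = 0 → [0, 6, 0, 8, 7, 2]
j=3: items[3] = (8+0)%6 = 2 → [0, 6, 0, 2, 7, 2]
j=4: items[4] = (7+2)%6 = 3 → [0, 6, 0, 2, 3, 2]
j=5: items[5] = (2+3)%6 = 5 → [0, 6, 0, 2, 3, 5]
sum = 16

16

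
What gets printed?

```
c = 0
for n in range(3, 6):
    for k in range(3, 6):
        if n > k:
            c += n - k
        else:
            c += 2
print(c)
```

16

n=3,k=3: not 3>3, c = 0+2 = 2
n=3,k=4: not 3>4, c = 2+2 = 4
n=3,k=5: not 3>5, c = 4+2 = 6
n=4,k=3: 4>3, c = 6+1 = 7
n=4,k=4: not 4>4, c = 7+2 = 9
n=4,k=5: not 4>5, c = 9+2 = 11
n=5,k=3: 5>3, c = 11+2 = 13
n=5,k=4: 5>4, c = 13+1 = 14
n=5,k=5: not 5>5, c = 14+2 = 16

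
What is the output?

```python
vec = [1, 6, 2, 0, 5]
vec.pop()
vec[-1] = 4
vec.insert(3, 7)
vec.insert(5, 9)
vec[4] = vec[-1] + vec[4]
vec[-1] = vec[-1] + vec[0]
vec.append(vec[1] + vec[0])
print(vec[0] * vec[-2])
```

pop() removes 5 → [1, 6, 2, 0]
vec[-1] = 4 → [1, 6, 2, 4]
insert 7 at 3 → [1, 6, 2, 7, 4]
insert 9 at 5 → [1, 6, 2, 7, 4, 9]
vec[4] = vec[-1]+vec[4] = 9+4 = 13 → [1, 6, 2, 7, 13, 9]
vec[-1] = vec[-1]+vec[0] = 9+1 = 10 → [1, 6, 2, 7, 13, 10]
append vec[1]+vec[0] = 6+1 = 7 → [1, 6, 2, 7, 13, 10, 7]
vec[0]*vec[-2] = 1*10 = 10

10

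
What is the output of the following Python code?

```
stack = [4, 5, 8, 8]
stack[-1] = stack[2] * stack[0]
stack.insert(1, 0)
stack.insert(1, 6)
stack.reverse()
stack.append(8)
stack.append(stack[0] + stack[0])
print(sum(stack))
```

127

stack[-1] = stack[2]*stack[0] = 8*4 = 32 → [4, 5, 8, 32]
insert 0 at 1 → [4, 0, 5, 8, 32]
insert 6 at 1 → [4, 6, 0, 5, 8, 32]
reverse → [32, 8, 5, 0, 6, 4]
append 8 → [32, 8, 5, 0, 6, 4, 8]
append stack[0]+stack[0] = 32+32 = 64 → [32, 8, 5, 0, 6, 4, 8, 64]
sum = 127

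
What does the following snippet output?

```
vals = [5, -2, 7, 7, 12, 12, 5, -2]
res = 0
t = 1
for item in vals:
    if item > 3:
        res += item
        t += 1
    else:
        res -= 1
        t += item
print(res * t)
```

138

item=5: >3, res = 0+5 = 5; t=2
item=-2: not >3, res = 5-1 = 4; t=0
item=7: >3, res = 4+7 = 11; t=1
item=7: >3, res = 11+7 = 18; t=2
item=12: >3, res = 18+12 = 30; t=3
item=12: >3, res = 30+12 = 42; t=4
item=5: >3, res = 42+5 = 47; t=5
item=-2: not >3, res = 47-1 = 46; t=3
res*t = 46*3 = 138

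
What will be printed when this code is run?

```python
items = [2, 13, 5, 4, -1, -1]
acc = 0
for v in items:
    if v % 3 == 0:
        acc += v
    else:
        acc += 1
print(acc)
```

v=2: not %3==0, acc = 0+1 = 1
v=13: not %3==0, acc = 1+1 = 2
v=5: not %3==0, acc = 2+1 = 3
v=4: not %3==0, acc = 3+1 = 4
v=-1: not %3==0, acc = 4+1 = 5
v=-1: not %3==0, acc = 5+1 = 6

6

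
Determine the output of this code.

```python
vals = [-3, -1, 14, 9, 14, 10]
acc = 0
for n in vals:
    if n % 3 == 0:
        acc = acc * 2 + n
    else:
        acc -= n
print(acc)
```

-47

n=-3: %3==0, acc = 0*2+(-3) = -3
n=-1: not %3==0, acc = (-3)-(-1) = -2
n=14: not %3==0, acc = (-2)-14 = -16
n=9: %3==0, acc = (-16)*2+9 = -23
n=14: not %3==0, acc = (-23)-14 = -37
n=10: not %3==0, acc = (-37)-10 = -47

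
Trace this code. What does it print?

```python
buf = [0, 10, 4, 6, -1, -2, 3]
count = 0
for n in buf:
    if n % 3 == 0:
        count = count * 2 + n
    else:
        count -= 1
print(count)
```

n=0: %3==0, count = 0*2+0 = 0
n=10: not %3==0, count = 0-1 = -1
n=4: not %3==0, count = (-1)-1 = -2
n=6: %3==0, count = (-2)*2+6 = 2
n=-1: not %3==0, count = 2-1 = 1
n=-2: not %3==0, count = 1-1 = 0
n=3: %3==0, count = 0*2+3 = 3

3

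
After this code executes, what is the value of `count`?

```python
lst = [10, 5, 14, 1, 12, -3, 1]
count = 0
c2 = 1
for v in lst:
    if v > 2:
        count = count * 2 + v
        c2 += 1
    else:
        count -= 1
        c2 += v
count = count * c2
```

544

v=10: >2, count = 0*2+10 = 10; c2=2
v=5: >2, count = 10*2+5 = 25; c2=3
v=14: >2, count = 25*2+14 = 64; c2=4
v=1: not >2, count = 64-1 = 63; c2=5
v=12: >2, count = 63*2+12 = 138; c2=6
v=-3: not >2, count = 138-1 = 137; c2=3
v=1: not >2, count = 137-1 = 136; c2=4
count*c2 = 136*4 = 544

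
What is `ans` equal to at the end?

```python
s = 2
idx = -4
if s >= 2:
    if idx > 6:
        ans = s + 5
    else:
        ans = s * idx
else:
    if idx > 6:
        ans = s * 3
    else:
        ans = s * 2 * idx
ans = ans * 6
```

s=2, idx=-4
s >= 2 is True; idx > 6 is False
→ ans = s * idx = -8
ans = (-8)*6 = -48

-48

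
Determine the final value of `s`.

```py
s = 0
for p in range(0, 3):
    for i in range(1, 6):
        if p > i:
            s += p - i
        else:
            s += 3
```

p=0,i=1: not 0>1, s = 0+3 = 3
p=0,i=2: not 0>2, s = 3+3 = 6
p=0,i=3: not 0>3, s = 6+3 = 9
p=0,i=4: not 0>4, s = 9+3 = 12
p=0,i=5: not 0>5, s = 12+3 = 15
p=1,i=1: not 1>1, s = 15+3 = 18
p=1,i=2: not 1>2, s = 18+3 = 21
p=1,i=3: not 1>3, s = 21+3 = 24
p=1,i=4: not 1>4, s = 24+3 = 27
p=1,i=5: not 1>5, s = 27+3 = 30
p=2,i=1: 2>1, s = 30+1 = 31
p=2,i=2: not 2>2, s = 31+3 = 34
p=2,i=3: not 2>3, s = 34+3 = 37
p=2,i=4: not 2>4, s = 37+3 = 40
p=2,i=5: not 2>5, s = 40+3 = 43

43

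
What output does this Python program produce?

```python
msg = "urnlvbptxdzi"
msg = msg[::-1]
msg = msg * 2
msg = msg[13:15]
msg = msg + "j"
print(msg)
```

reverse → 'izdxtpbvlnru'
repeat ×2 → 'izdxtpbvlnruizdxtpbvlnru'
slice [13:15] → 'zd'
+ 'j' → 'zdj'

zdj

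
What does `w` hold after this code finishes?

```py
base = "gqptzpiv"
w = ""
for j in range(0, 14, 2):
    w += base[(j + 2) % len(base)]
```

'pzigpzi'

j=0: add base[2]='p' → 'p'
j=2: add base[4]='z' → 'pz'
j=4: add base[6]='i' → 'pzi'
j=6: add base[0]='g' → 'pzig'
j=8: add base[2]='p' → 'pzigp'
j=10: add base[4]='z' → 'pzigpz'
j=12: add base[6]='i' → 'pzigpzi'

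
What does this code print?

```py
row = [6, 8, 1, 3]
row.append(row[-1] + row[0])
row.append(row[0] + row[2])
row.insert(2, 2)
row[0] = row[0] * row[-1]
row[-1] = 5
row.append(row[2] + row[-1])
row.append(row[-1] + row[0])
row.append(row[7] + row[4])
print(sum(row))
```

136

append row[-1]+row[0] = 3+6 = 9 → [6, 8, 1, 3, 9]
append row[0]+row[2] = 6+1 = 7 → [6, 8, 1, 3, 9, 7]
insert 2 at 2 → [6, 8, 2, 1, 3, 9, 7]
row[0] = row[0]*row[-1] = 6*7 = 42 → [42, 8, 2, 1, 3, 9, 7]
row[-1] = 5 → [42, 8, 2, 1, 3, 9, 5]
append row[2]+row[-1] = 2+5 = 7 → [42, 8, 2, 1, 3, 9, 5, 7]
append row[-1]+row[0] = 7+42 = 49 → [42, 8, 2, 1, 3, 9, 5, 7, 49]
append row[7]+row[4] = 7+3 = 10 → [42, 8, 2, 1, 3, 9, 5, 7, 49, 10]
sum = 136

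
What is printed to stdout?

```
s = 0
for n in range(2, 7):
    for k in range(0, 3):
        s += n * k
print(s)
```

n=2,k=0: s = 0+0 = 0
n=2,k=1: s = 0+2 = 2
n=2,k=2: s = 2+4 = 6
n=3,k=0: s = 6+0 = 6
n=3,k=1: s = 6+3 = 9
n=3,k=2: s = 9+6 = 15
n=4,k=0: s = 15+0 = 15
n=4,k=1: s = 15+4 = 19
n=4,k=2: s = 19+8 = 27
n=5,k=0: s = 27+0 = 27
n=5,k=1: s = 27+5 = 32
n=5,k=2: s = 32+10 = 42
n=6,k=0: s = 42+0 = 42
n=6,k=1: s = 42+6 = 48
n=6,k=2: s = 48+12 = 60

60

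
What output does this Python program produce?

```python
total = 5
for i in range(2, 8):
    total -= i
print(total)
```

-22

i=2: total = 5-2 = 3
i=3: total = 3-3 = 0
i=4: total = 0-4 = -4
i=5: total = (-4)-5 = -9
i=6: total = (-9)-6 = -15
i=7: total = (-15)-7 = -22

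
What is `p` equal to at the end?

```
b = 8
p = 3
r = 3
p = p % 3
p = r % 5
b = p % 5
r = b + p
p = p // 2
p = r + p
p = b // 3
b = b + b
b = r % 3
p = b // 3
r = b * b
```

p = 3%3 = 0
p = 3%5 = 3
b = 3%5 = 3
r = 3+3 = 6
p = 3//2 = 1
p = 6+1 = 7
p = 3//3 = 1
b = 3+3 = 6
b = 6%3 = 0
p = 0//3 = 0
r = 0*0 = 0

0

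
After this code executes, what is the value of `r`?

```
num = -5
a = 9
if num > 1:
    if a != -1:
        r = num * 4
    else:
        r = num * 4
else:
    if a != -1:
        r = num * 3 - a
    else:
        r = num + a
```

-24

num=-5, a=9
num > 1 is False; a != -1 is True
→ r = num * 3 - a = -24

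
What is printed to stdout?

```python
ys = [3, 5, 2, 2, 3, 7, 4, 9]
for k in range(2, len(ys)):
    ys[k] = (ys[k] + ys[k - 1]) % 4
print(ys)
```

k=2: ys[2] = (2+5)%4 = 3 → [3, 5, 3, 2, 3, 7, 4, 9]
k=3: ys[3] = (2+3)%4 = 1 → [3, 5, 3, 1, 3, 7, 4, 9]
k=4: ys[4] = (3+1)%4 = 0 → [3, 5, 3, 1, 0, 7, 4, 9]
k=5: ys[5] = (7+0)%4 = 3 → [3, 5, 3, 1, 0, 3, 4, 9]
k=6: ys[6] = (4+3)%4 = 3 → [3, 5, 3, 1, 0, 3, 3, 9]
k=7: ys[7] = (9+3)%4 = 0 → [3, 5, 3, 1, 0, 3, 3, 0]

[3, 5, 3, 1, 0, 3, 3, 0]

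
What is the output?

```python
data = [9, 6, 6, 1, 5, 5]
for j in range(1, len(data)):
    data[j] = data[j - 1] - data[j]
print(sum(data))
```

j=1: data[1] = 9-6 = 3 → [9, 3, 6, 1, 5, 5]
j=2: data[2] = 3-6 = -3 → [9, 3, -3, 1, 5, 5]
j=3: data[3] = (-3)-1 = -4 → [9, 3, -3, -4, 5, 5]
j=4: data[4] = (-4)-5 = -9 → [9, 3, -3, -4, -9, 5]
j=5: data[5] = (-9)-5 = -14 → [9, 3, -3, -4, -9, -14]
sum = -18

-18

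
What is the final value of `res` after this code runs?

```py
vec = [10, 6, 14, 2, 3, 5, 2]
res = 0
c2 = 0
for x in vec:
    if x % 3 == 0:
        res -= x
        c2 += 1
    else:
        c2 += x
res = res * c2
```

x=10: not %3==0; c2=10
x=6: %3==0, res = 0-6 = -6; c2=11
x=14: not %3==0; c2=25
x=2: not %3==0; c2=27
x=3: %3==0, res = (-6)-3 = -9; c2=28
x=5: not %3==0; c2=33
x=2: not %3==0; c2=35
res*c2 = (-9)*35 = -315

-315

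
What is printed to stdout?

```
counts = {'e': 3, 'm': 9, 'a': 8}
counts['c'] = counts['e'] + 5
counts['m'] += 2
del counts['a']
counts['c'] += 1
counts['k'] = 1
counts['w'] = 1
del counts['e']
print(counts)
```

counts['c'] = counts['e']+5 = 8 → {'e': 3, 'm': 9, 'a': 8, 'c': 8}
counts['m'] = 9+2 = 11 → {'e': 3, 'm': 11, 'a': 8, 'c': 8}
del 'a' → {'e': 3, 'm': 11, 'c': 8}
counts['c'] = 8+1 = 9 → {'e': 3, 'm': 11, 'c': 9}
counts['k'] = 1 → {'e': 3, 'm': 11, 'c': 9, 'k': 1}
counts['w'] = 1 → {'e': 3, 'm': 11, 'c': 9, 'k': 1, 'w': 1}
del 'e' → {'m': 11, 'c': 9, 'k': 1, 'w': 1}

{'m': 11, 'c': 9, 'k': 1, 'w': 1}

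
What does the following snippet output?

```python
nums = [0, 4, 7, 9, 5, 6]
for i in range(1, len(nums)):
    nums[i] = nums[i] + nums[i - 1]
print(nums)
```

[0, 4, 11, 20, 25, 31]

i=1: nums[1] = 4+0 = 4 → [0, 4, 7, 9, 5, 6]
i=2: nums[2] = 7+4 = 11 → [0, 4, 11, 9, 5, 6]
i=3: nums[3] = 9+11 = 20 → [0, 4, 11, 20, 5, 6]
i=4: nums[4] = 5+20 = 25 → [0, 4, 11, 20, 25, 6]
i=5: nums[5] = 6+25 = 31 → [0, 4, 11, 20, 25, 31]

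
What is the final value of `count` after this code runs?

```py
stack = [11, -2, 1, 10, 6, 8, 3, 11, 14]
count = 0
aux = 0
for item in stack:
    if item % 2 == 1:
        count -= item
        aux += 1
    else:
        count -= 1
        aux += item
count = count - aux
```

-71

item=11: odd, count = 0-11 = -11; aux=1
item=-2: not odd, count = (-11)-1 = -12; aux=-1
item=1: odd, count = (-12)-1 = -13; aux=0
item=10: not odd, count = (-13)-1 = -14; aux=10
item=6: not odd, count = (-14)-1 = -15; aux=16
item=8: not odd, count = (-15)-1 = -16; aux=24
item=3: odd, count = (-16)-3 = -19; aux=25
item=11: odd, count = (-19)-11 = -30; aux=26
item=14: not odd, count = (-30)-1 = -31; aux=40
count-aux = (-31)-40 = -71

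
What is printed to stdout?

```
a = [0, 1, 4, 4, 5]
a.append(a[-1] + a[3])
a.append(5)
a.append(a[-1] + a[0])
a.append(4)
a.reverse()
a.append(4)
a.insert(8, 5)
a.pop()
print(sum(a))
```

42

append a[-1]+a[3] = 5+4 = 9 → [0, 1, 4, 4, 5, 9]
append 5 → [0, 1, 4, 4, 5, 9, 5]
append a[-1]+a[0] = 5+0 = 5 → [0, 1, 4, 4, 5, 9, 5, 5]
append 4 → [0, 1, 4, 4, 5, 9, 5, 5, 4]
reverse → [4, 5, 5, 9, 5, 4, 4, 1, 0]
append 4 → [4, 5, 5, 9, 5, 4, 4, 1, 0, 4]
insert 5 at 8 → [4, 5, 5, 9, 5, 4, 4, 1, 5, 0, 4]
pop() removes 4 → [4, 5, 5, 9, 5, 4, 4, 1, 5, 0]
sum = 42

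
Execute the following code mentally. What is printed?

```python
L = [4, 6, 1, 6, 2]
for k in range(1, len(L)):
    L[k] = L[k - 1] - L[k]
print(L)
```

k=1: L[1] = 4-6 = -2 → [4, -2, 1, 6, 2]
k=2: L[2] = (-2)-1 = -3 → [4, -2, -3, 6, 2]
k=3: L[3] = (-3)-6 = -9 → [4, -2, -3, -9, 2]
k=4: L[4] = (-9)-2 = -11 → [4, -2, -3, -9, -11]

[4, -2, -3, -9, -11]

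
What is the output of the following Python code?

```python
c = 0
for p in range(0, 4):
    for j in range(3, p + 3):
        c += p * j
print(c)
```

53

p=1,j=3: c = 0+3 = 3
p=2,j=3: c = 3+6 = 9
p=2,j=4: c = 9+8 = 17
p=3,j=3: c = 17+9 = 26
p=3,j=4: c = 26+12 = 38
p=3,j=5: c = 38+15 = 53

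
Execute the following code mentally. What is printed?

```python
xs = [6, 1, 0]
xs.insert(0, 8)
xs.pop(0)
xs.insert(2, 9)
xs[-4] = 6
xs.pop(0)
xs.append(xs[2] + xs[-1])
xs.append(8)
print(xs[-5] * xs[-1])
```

insert 8 at 0 → [8, 6, 1, 0]
pop(0) removes 8 → [6, 1, 0]
insert 9 at 2 → [6, 1, 9, 0]
xs[-4] = 6 → [6, 1, 9, 0]
pop(0) removes 6 → [1, 9, 0]
append xs[2]+xs[-1] = 0+0 = 0 → [1, 9, 0, 0]
append 8 → [1, 9, 0, 0, 8]
xs[-5]*xs[-1] = 1*8 = 8

8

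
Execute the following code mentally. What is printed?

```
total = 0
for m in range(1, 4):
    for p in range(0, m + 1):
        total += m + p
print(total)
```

30

m=1,p=0: total = 0+1 = 1
m=1,p=1: total = 1+2 = 3
m=2,p=0: total = 3+2 = 5
m=2,p=1: total = 5+3 = 8
m=2,p=2: total = 8+4 = 12
m=3,p=0: total = 12+3 = 15
m=3,p=1: total = 15+4 = 19
m=3,p=2: total = 19+5 = 24
m=3,p=3: total = 24+6 = 30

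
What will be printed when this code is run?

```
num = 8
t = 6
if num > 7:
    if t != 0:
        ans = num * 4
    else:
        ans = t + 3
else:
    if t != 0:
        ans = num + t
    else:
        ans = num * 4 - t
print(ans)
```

num=8, t=6
num > 7 is True; t != 0 is True
→ ans = num * 4 = 32

32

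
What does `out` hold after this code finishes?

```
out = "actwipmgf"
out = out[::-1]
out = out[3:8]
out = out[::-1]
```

'ctwip'

reverse → 'fgmpiwtca'
slice [3:8] → 'piwtc'
reverse → 'ctwip'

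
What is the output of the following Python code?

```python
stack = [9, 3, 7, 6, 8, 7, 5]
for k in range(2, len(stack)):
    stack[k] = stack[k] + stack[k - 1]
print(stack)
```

[9, 3, 10, 16, 24, 31, 36]

k=2: stack[2] = 7+3 = 10 → [9, 3, 10, 6, 8, 7, 5]
k=3: stack[3] = 6+10 = 16 → [9, 3, 10, 16, 8, 7, 5]
k=4: stack[4] = 8+16 = 24 → [9, 3, 10, 16, 24, 7, 5]
k=5: stack[5] = 7+24 = 31 → [9, 3, 10, 16, 24, 31, 5]
k=6: stack[6] = 5+31 = 36 → [9, 3, 10, 16, 24, 31, 36]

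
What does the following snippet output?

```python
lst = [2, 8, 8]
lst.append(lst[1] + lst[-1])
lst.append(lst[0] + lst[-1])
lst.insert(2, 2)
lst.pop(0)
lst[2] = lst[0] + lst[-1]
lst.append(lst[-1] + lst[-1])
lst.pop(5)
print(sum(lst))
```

append lst[1]+lst[-1] = 8+8 = 16 → [2, 8, 8, 16]
append lst[0]+lst[-1] = 2+16 = 18 → [2, 8, 8, 16, 18]
insert 2 at 2 → [2, 8, 2, 8, 16, 18]
pop(0) removes 2 → [8, 2, 8, 16, 18]
lst[2] = lst[0]+lst[-1] = 8+18 = 26 → [8, 2, 26, 16, 18]
append lst[-1]+lst[-1] = 18+18 = 36 → [8, 2, 26, 16, 18, 36]
pop(5) removes 36 → [8, 2, 26, 16, 18]
sum = 70

70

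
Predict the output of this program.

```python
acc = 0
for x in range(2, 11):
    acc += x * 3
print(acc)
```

x=2: acc = 0+2*3 = 6
x=3: acc = 6+3*3 = 15
x=4: acc = 15+4*3 = 27
x=5: acc = 27+5*3 = 42
x=6: acc = 42+6*3 = 60
x=7: acc = 60+7*3 = 81
x=8: acc = 81+8*3 = 105
x=9: acc = 105+9*3 = 132
x=10: acc = 132+10*3 = 162

162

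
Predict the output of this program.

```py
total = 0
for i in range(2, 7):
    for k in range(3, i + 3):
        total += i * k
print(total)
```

i=2,k=3: total = 0+6 = 6
i=2,k=4: total = 6+8 = 14
i=3,k=3: total = 14+9 = 23
i=3,k=4: total = 23+12 = 35
i=3,k=5: total = 35+15 = 50
i=4,k=3: total = 50+12 = 62
i=4,k=4: total = 62+16 = 78
i=4,k=5: total = 78+20 = 98
i=4,k=6: total = 98+24 = 122
i=5,k=3: total = 122+15 = 137
i=5,k=4: total = 137+20 = 157
i=5,k=5: total = 157+25 = 182
i=5,k=6: total = 182+30 = 212
i=5,k=7: total = 212+35 = 247
i=6,k=3: total = 247+18 = 265
i=6,k=4: total = 265+24 = 289
i=6,k=5: total = 289+30 = 319
i=6,k=6: total = 319+36 = 355
i=6,k=7: total = 355+42 = 397
i=6,k=8: total = 397+48 = 445

445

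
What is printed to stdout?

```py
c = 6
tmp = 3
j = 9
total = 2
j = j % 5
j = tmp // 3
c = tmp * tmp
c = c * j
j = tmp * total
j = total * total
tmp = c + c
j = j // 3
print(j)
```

1

j = 9%5 = 4
j = 3//3 = 1
c = 3*3 = 9
c = 9*1 = 9
j = 3*2 = 6
j = 2*2 = 4
tmp = 9+9 = 18
j = 4//3 = 1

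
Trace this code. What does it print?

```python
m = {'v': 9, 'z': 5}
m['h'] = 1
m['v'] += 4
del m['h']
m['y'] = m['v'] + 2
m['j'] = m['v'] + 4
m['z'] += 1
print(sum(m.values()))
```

m['h'] = 1 → {'v': 9, 'z': 5, 'h': 1}
m['v'] = 9+4 = 13 → {'v': 13, 'z': 5, 'h': 1}
del 'h' → {'v': 13, 'z': 5}
m['y'] = m['v']+2 = 15 → {'v': 13, 'z': 5, 'y': 15}
m['j'] = m['v']+4 = 17 → {'v': 13, 'z': 5, 'y': 15, 'j': 17}
m['z'] = 5+1 = 6 → {'v': 13, 'z': 6, 'y': 15, 'j': 17}
sum of values = 51

51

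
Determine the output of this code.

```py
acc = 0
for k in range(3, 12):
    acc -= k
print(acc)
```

k=3: acc = 0-3 = -3
k=4: acc = (-3)-4 = -7
k=5: acc = (-7)-5 = -12
k=6: acc = (-12)-6 = -18
k=7: acc = (-18)-7 = -25
k=8: acc = (-25)-8 = -33
k=9: acc = (-33)-9 = -42
k=10: acc = (-42)-10 = -52
k=11: acc = (-52)-11 = -63

-63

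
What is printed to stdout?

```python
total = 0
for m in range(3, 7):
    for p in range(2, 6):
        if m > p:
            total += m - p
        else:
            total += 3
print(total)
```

38

m=3,p=2: 3>2, total = 0+1 = 1
m=3,p=3: not 3>3, total = 1+3 = 4
m=3,p=4: not 3>4, total = 4+3 = 7
m=3,p=5: not 3>5, total = 7+3 = 10
m=4,p=2: 4>2, total = 10+2 = 12
m=4,p=3: 4>3, total = 12+1 = 13
m=4,p=4: not 4>4, total = 13+3 = 16
m=4,p=5: not 4>5, total = 16+3 = 19
m=5,p=2: 5>2, total = 19+3 = 22
m=5,p=3: 5>3, total = 22+2 = 24
m=5,p=4: 5>4, total = 24+1 = 25
m=5,p=5: not 5>5, total = 25+3 = 28
m=6,p=2: 6>2, total = 28+4 = 32
m=6,p=3: 6>3, total = 32+3 = 35
m=6,p=4: 6>4, total = 35+2 = 37
m=6,p=5: 6>5, total = 37+1 = 38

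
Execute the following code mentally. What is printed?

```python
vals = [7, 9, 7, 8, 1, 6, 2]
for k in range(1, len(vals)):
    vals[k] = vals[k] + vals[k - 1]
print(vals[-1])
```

40

k=1: vals[1] = 9+7 = 16 → [7, 16, 7, 8, 1, 6, 2]
k=2: vals[2] = 7+16 = 23 → [7, 16, 23, 8, 1, 6, 2]
k=3: vals[3] = 8+23 = 31 → [7, 16, 23, 31, 1, 6, 2]
k=4: vals[4] = 1+31 = 32 → [7, 16, 23, 31, 32, 6, 2]
k=5: vals[5] = 6+32 = 38 → [7, 16, 23, 31, 32, 38, 2]
k=6: vals[6] = 2+38 = 40 → [7, 16, 23, 31, 32, 38, 40]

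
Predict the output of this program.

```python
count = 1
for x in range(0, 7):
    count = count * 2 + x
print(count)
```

x=0: count = 1*2+0 = 2
x=1: count = 2*2+1 = 5
x=2: count = 5*2+2 = 12
x=3: count = 12*2+3 = 27
x=4: count = 27*2+4 = 58
x=5: count = 58*2+5 = 121
x=6: count = 121*2+6 = 248

248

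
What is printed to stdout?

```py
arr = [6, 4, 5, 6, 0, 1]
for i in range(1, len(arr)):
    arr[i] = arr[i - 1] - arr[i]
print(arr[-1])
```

i=1: arr[1] = 6-4 = 2 → [6, 2, 5, 6, 0, 1]
i=2: arr[2] = 2-5 = -3 → [6, 2, -3, 6, 0, 1]
i=3: arr[3] = (-3)-6 = -9 → [6, 2, -3, -9, 0, 1]
i=4: arr[4] = (-9)-0 = -9 → [6, 2, -3, -9, -9, 1]
i=5: arr[5] = (-9)-1 = -10 → [6, 2, -3, -9, -9, -10]

-10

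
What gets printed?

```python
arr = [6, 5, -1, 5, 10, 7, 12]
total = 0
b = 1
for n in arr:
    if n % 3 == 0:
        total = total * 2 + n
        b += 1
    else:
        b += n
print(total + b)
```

53

n=6: %3==0, total = 0*2+6 = 6; b=2
n=5: not %3==0; b=7
n=-1: not %3==0; b=6
n=5: not %3==0; b=11
n=10: not %3==0; b=21
n=7: not %3==0; b=28
n=12: %3==0, total = 6*2+12 = 24; b=29
total+b = 24+29 = 53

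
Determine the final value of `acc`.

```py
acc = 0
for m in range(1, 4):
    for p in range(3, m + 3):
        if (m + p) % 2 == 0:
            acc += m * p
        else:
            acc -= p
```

28

m=1,p=3: even sum, acc = 0+3 = 3
m=2,p=3: odd sum, acc = 3-3 = 0
m=2,p=4: even sum, acc = 0+8 = 8
m=3,p=3: even sum, acc = 8+9 = 17
m=3,p=4: odd sum, acc = 17-4 = 13
m=3,p=5: even sum, acc = 13+15 = 28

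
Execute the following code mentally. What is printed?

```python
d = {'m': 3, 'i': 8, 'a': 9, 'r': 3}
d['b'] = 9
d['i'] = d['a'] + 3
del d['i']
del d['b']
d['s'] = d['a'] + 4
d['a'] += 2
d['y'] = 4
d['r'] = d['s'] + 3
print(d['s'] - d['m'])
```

10

d['b'] = 9 → {'m': 3, 'i': 8, 'a': 9, 'r': 3, 'b': 9}
d['i'] = d['a']+3 = 12 → {'m': 3, 'i': 12, 'a': 9, 'r': 3, 'b': 9}
del 'i' → {'m': 3, 'a': 9, 'r': 3, 'b': 9}
del 'b' → {'m': 3, 'a': 9, 'r': 3}
d['s'] = d['a']+4 = 13 → {'m': 3, 'a': 9, 'r': 3, 's': 13}
d['a'] = 9+2 = 11 → {'m': 3, 'a': 11, 'r': 3, 's': 13}
d['y'] = 4 → {'m': 3, 'a': 11, 'r': 3, 's': 13, 'y': 4}
d['r'] = d['s']+3 = 16 → {'m': 3, 'a': 11, 'r': 16, 's': 13, 'y': 4}
d['s']-d['m'] = 13-3 = 10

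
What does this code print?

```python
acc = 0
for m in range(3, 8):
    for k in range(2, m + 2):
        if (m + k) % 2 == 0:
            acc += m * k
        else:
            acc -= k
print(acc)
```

m=3,k=2: odd sum, acc = 0-2 = -2
m=3,k=3: even sum, acc = (-2)+9 = 7
m=3,k=4: odd sum, acc = 7-4 = 3
m=4,k=2: even sum, acc = 3+8 = 11
m=4,k=3: odd sum, acc = 11-3 = 8
m=4,k=4: even sum, acc = 8+16 = 24
m=4,k=5: odd sum, acc = 24-5 = 19
m=5,k=2: odd sum, acc = 19-2 = 17
m=5,k=3: even sum, acc = 17+15 = 32
m=5,k=4: odd sum, acc = 32-4 = 28
m=5,k=5: even sum, acc = 28+25 = 53
m=5,k=6: odd sum, acc = 53-6 = 47
m=6,k=2: even sum, acc = 47+12 = 59
m=6,k=3: odd sum, acc = 59-3 = 56
m=6,k=4: even sum, acc = 56+24 = 80
m=6,k=5: odd sum, acc = 80-5 = 75
m=6,k=6: even sum, acc = 75+36 = 111
m=6,k=7: odd sum, acc = 111-7 = 104
m=7,k=2: odd sum, acc = 104-2 = 102
m=7,k=3: even sum, acc = 102+21 = 123
m=7,k=4: odd sum, acc = 123-4 = 119
m=7,k=5: even sum, acc = 119+35 = 154
m=7,k=6: odd sum, acc = 154-6 = 148
m=7,k=7: even sum, acc = 148+49 = 197
m=7,k=8: odd sum, acc = 197-8 = 189

189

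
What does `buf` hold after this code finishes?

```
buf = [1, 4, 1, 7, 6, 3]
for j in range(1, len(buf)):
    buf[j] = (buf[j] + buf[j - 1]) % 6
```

j=1: buf[1] = (4+1)%6 = 5 → [1, 5, 1, 7, 6, 3]
j=2: buf[2] = (1+5)%6 = 0 → [1, 5, 0, 7, 6, 3]
j=3: buf[3] = (7+0)%6 = 1 → [1, 5, 0, 1, 6, 3]
j=4: buf[4] = (6+1)%6 = 1 → [1, 5, 0, 1, 1, 3]
j=5: buf[5] = (3+1)%6 = 4 → [1, 5, 0, 1, 1, 4]

[1, 5, 0, 1, 1, 4]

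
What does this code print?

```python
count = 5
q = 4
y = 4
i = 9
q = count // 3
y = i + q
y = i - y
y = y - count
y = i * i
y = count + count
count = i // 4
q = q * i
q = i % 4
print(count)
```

2

q = 5//3 = 1
y = 9+1 = 10
y = 9-10 = -1
y = (-1)-5 = -6
y = 9*9 = 81
y = 5+5 = 10
count = 9//4 = 2
q = 1*9 = 9
q = 9%4 = 1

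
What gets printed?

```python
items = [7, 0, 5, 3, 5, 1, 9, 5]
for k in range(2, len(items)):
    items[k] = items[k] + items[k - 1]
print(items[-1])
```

k=2: items[2] = 5+0 = 5 → [7, 0, 5, 3, 5, 1, 9, 5]
k=3: items[3] = 3+5 = 8 → [7, 0, 5, 8, 5, 1, 9, 5]
k=4: items[4] = 5+8 = 13 → [7, 0, 5, 8, 13, 1, 9, 5]
k=5: items[5] = 1+13 = 14 → [7, 0, 5, 8, 13, 14, 9, 5]
k=6: items[6] = 9+14 = 23 → [7, 0, 5, 8, 13, 14, 23, 5]
k=7: items[7] = 5+23 = 28 → [7, 0, 5, 8, 13, 14, 23, 28]

28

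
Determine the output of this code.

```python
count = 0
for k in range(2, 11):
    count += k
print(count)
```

54

k=2: count = 0+2 = 2
k=3: count = 2+3 = 5
k=4: count = 5+4 = 9
k=5: count = 9+5 = 14
k=6: count = 14+6 = 20
k=7: count = 20+7 = 27
k=8: count = 27+8 = 35
k=9: count = 35+9 = 44
k=10: count = 44+10 = 54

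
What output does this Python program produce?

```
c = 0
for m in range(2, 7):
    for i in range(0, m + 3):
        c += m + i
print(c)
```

260

m=2,i=0: c = 0+2 = 2
m=2,i=1: c = 2+3 = 5
m=2,i=2: c = 5+4 = 9
m=2,i=3: c = 9+5 = 14
m=2,i=4: c = 14+6 = 20
m=3,i=0: c = 20+3 = 23
m=3,i=1: c = 23+4 = 27
m=3,i=2: c = 27+5 = 32
m=3,i=3: c = 32+6 = 38
m=3,i=4: c = 38+7 = 45
m=3,i=5: c = 45+8 = 53
m=4,i=0: c = 53+4 = 57
m=4,i=1: c = 57+5 = 62
m=4,i=2: c = 62+6 = 68
m=4,i=3: c = 68+7 = 75
m=4,i=4: c = 75+8 = 83
m=4,i=5: c = 83+9 = 92
m=4,i=6: c = 92+10 = 102
m=5,i=0: c = 102+5 = 107
m=5,i=1: c = 107+6 = 113
m=5,i=2: c = 113+7 = 120
m=5,i=3: c = 120+8 = 128
m=5,i=4: c = 128+9 = 137
m=5,i=5: c = 137+10 = 147
m=5,i=6: c = 147+11 = 158
m=5,i=7: c = 158+12 = 170
m=6,i=0: c = 170+6 = 176
m=6,i=1: c = 176+7 = 183
m=6,i=2: c = 183+8 = 191
m=6,i=3: c = 191+9 = 200
m=6,i=4: c = 200+10 = 210
m=6,i=5: c = 210+11 = 221
m=6,i=6: c = 221+12 = 233
m=6,i=7: c = 233+13 = 246
m=6,i=8: c = 246+14 = 260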